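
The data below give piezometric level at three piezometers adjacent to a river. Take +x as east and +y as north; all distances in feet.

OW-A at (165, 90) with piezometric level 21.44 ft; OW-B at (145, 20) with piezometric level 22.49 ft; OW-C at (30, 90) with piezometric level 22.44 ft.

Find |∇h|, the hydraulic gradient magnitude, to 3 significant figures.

Differences from OW-A: to OW-B (Δx, Δy, Δh) = (-20, -70, +1.05); to OW-C = (-135, 0, +1.00).
Determinant of the coordinate differences = (-20)·0 − (-135)·(-70) = -9450.
∂h/∂x = [(+1.05)·0 − (+1.00)·(-70)] / -9450 = -0.007407
∂h/∂y = [(-20)·(+1.00) − (-135)·(+1.05)] / -9450 = -0.01288
|∇h| = √(-0.007407² + -0.01288²) = 0.01486

0.0149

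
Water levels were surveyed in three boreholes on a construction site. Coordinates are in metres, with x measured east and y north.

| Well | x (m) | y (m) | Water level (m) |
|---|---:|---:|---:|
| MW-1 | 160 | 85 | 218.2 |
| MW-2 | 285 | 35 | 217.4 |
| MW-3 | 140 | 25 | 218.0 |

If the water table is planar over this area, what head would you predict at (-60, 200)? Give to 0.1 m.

Differences from MW-1: to MW-2 (Δx, Δy, Δh) = (125, -50, -0.8); to MW-3 = (-20, -60, -0.2).
Determinant of the coordinate differences = 125·(-60) − (-20)·(-50) = -8500.
∂h/∂x = [(-0.8)·(-60) − (-0.2)·(-50)] / -8500 = -0.004471
∂h/∂y = [125·(-0.2) − (-20)·(-0.8)] / -8500 = +0.004824
h(-60, 200) = 218.2 + (-0.004471)·(-220) + (+0.004824)·(115) = 218.2 +0.984 +0.555 = 219.738 m.

219.7 m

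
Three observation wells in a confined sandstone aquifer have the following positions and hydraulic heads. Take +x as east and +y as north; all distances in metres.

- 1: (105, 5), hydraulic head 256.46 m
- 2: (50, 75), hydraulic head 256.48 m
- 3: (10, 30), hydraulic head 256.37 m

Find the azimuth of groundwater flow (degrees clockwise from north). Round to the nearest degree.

Three-point gradient (reference 1): Δ to 2 = (-55, 70, +0.02), Δ to 3 = (-95, 25, -0.09).
∂h/∂x = +0.001289, ∂h/∂y = +0.001299 (det = 5275).
Flow direction (−∇h) has components (-0.001289 E, -0.001299 N).
Azimuth = atan2(E, N) = atan2(-0.001289, -0.001299) = 224.8° ≈ 225°.

225°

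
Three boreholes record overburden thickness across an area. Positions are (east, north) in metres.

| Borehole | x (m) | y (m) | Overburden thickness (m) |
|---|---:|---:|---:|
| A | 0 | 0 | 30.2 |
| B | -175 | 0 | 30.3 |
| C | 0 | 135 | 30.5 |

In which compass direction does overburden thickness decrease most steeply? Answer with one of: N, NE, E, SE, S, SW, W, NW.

∂d/∂x = (30.3 − 30.2) / (-175 − 0) = -0.0005714
∂d/∂y = (30.5 − 30.2) / (135 − 0) = +0.002222
Steepest decrease is along −∇f = (+0.0005714 E, -0.002222 N) → south.

S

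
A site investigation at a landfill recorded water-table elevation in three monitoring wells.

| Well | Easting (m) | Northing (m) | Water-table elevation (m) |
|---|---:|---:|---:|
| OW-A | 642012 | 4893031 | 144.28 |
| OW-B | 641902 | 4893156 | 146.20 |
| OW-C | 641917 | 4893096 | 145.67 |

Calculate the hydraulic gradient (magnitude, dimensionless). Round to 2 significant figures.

Three-point gradient (reference OW-A): Δ to OW-B = (-110, 125, +1.92), Δ to OW-C = (-95, 65, +1.39).
∂h/∂x = -0.01036, ∂h/∂y = +0.006243 (det = 4725).
|∇h| = √(-0.01036² + 0.006243²) = 0.0121

0.012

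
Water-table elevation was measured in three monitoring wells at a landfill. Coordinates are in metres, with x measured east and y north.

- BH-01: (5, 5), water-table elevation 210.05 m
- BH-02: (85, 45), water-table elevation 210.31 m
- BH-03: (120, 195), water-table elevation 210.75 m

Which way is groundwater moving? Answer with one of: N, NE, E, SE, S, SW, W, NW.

SW

Taking BH-01 as reference: BH-02−BH-01 = (80, 40, +0.26); BH-03−BH-01 = (115, 190, +0.70).
Solve a·Δx + b·Δy = Δh: det = 80·190 − 115·40 = 10600.
∂h/∂x = [(+0.26)·190 − (+0.70)·40] / 10600 = +0.002019
∂h/∂y = [80·(+0.70) − 115·(+0.26)] / 10600 = +0.002462
Flow = −∇h = (-0.002019 east, -0.002462 north), which points southwest.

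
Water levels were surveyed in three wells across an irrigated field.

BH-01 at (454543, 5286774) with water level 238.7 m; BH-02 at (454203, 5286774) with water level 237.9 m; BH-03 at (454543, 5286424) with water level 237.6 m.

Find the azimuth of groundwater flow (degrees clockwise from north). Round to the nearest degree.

∂h/∂x = (237.9 − 238.7) / (454203 − 454543) = +0.002353
∂h/∂y = (237.6 − 238.7) / (5286424 − 5286774) = +0.003143
Flow direction (−∇h) has components (-0.002353 E, -0.003143 N).
Azimuth = atan2(E, N) = atan2(-0.002353, -0.003143) = 216.8° ≈ 217°.

217°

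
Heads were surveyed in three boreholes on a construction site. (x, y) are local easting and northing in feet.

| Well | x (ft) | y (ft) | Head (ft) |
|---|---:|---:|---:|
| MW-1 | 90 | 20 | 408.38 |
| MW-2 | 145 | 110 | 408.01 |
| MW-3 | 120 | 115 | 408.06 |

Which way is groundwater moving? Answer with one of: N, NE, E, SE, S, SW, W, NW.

Differences from MW-1: to MW-2 (Δx, Δy, Δh) = (55, 90, -0.37); to MW-3 = (30, 95, -0.32).
Solve a·Δx + b·Δy = Δh: det = 55·95 − 30·90 = 2525.
∂h/∂x = [(-0.37)·95 − (-0.32)·90] / 2525 = -0.002515
∂h/∂y = [55·(-0.32) − 30·(-0.37)] / 2525 = -0.002574
Flow = −∇h = (+0.002515 east, +0.002574 north), which points northeast.

NE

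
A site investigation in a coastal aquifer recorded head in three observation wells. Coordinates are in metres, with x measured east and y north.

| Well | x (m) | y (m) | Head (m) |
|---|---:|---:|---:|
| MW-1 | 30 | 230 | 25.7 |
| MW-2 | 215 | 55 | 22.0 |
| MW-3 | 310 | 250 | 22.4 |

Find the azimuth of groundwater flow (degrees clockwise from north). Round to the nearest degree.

123°

Taking MW-1 as reference: MW-2−MW-1 = (185, -175, -3.7); MW-3−MW-1 = (280, 20, -3.3).
Solve a·Δx + b·Δy = Δh: det = 185·20 − 280·(-175) = 52700.
∂h/∂x = [(-3.7)·20 − (-3.3)·(-175)] / 52700 = -0.01236
∂h/∂y = [185·(-3.3) − 280·(-3.7)] / 52700 = +0.008074
Flow direction (−∇h) has components (+0.01236 E, -0.008074 N).
Azimuth = atan2(E, N) = atan2(+0.01236, -0.008074) = 123.1° ≈ 123°.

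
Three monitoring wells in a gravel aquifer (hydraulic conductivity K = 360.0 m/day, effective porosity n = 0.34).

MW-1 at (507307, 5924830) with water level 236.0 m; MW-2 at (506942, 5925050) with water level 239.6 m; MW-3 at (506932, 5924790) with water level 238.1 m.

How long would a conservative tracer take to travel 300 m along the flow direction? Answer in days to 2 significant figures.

Taking MW-1 as reference: MW-2−MW-1 = (-365, 220, +3.6); MW-3−MW-1 = (-375, -40, +2.1).
Determinant of the coordinate differences = (-365)·(-40) − (-375)·220 = 97100.
∂h/∂x = [(+3.6)·(-40) − (+2.1)·220] / 97100 = -0.006241
∂h/∂y = [(-365)·(+2.1) − (-375)·(+3.6)] / 97100 = +0.006009
|∇h| = √(-0.006241² + 0.006009²) = 0.008664
Seepage velocity v = K·i/n = 360.0 × 0.008664 / 0.34 = 9.174 m/day.
t = 300 / 9.174 = 32.7 days.

33 days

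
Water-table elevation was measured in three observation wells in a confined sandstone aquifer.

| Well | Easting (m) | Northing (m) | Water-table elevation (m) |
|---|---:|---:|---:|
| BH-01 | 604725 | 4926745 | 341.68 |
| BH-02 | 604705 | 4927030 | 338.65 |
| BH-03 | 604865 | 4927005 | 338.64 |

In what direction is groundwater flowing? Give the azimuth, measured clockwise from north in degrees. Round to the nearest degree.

Taking BH-01 as reference: BH-02−BH-01 = (-20, 285, -3.03); BH-03−BH-01 = (140, 260, -3.04).
Determinant of the coordinate differences = (-20)·260 − 140·285 = -45100.
∂h/∂x = [(-3.03)·260 − (-3.04)·285] / -45100 = -0.001743
∂h/∂y = [(-20)·(-3.04) − 140·(-3.03)] / -45100 = -0.01075
Flow direction (−∇h) has components (+0.001743 E, +0.01075 N).
Azimuth = atan2(E, N) = atan2(+0.001743, +0.01075) = 9.2° ≈ 009°.

009°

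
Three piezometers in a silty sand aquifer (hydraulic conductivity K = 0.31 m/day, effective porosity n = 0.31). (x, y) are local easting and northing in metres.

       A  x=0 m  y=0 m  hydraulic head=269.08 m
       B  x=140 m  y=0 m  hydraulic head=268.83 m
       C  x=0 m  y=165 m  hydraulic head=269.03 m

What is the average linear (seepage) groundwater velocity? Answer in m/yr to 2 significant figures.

0.66 m/yr

∂h/∂x = (268.83 − 269.08) / (140 − 0) = -0.001786
∂h/∂y = (269.03 − 269.08) / (165 − 0) = -0.0003030
|∇h| = √(-0.001786² + -0.0003030²) = 0.001812
Seepage velocity v = K·i/n = 0.31 × 0.001812 / 0.31 = 0.001812 m/day = 0.6618 m/yr.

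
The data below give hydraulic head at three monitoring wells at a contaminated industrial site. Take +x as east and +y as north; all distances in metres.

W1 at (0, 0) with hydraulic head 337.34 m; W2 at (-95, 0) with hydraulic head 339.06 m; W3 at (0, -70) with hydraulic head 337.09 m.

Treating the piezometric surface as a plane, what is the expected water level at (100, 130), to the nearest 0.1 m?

336.0 m

∂h/∂x = (339.06 − 337.34) / (-95 − 0) = -0.01811
∂h/∂y = (337.09 − 337.34) / (-70 − 0) = +0.003571
h(100, 130) = 337.34 + (-0.01811)·(100) + (+0.003571)·(130) = 337.34 -1.811 +0.464 = 335.994 m.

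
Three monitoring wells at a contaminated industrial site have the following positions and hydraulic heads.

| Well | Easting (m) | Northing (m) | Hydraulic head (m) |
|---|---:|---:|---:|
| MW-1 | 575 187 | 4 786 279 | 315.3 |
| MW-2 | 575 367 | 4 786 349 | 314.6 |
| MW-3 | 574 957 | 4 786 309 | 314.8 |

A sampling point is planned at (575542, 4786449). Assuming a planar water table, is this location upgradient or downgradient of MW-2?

downgradient

Taking MW-1 as reference: MW-2−MW-1 = (180, 70, -0.7); MW-3−MW-1 = (-230, 30, -0.5).
Determinant of the coordinate differences = 180·30 − (-230)·70 = 21500.
∂h/∂x = [(-0.7)·30 − (-0.5)·70] / 21500 = +0.0006512
∂h/∂y = [180·(-0.5) − (-230)·(-0.7)] / 21500 = -0.01167
Head at (575542, 4786449) = 315.3 + (+0.0006512)·(355) + (-0.01167)·(170) = 313.55 m.
That is lower than the 314.6 m at MW-2, so the point is downgradient.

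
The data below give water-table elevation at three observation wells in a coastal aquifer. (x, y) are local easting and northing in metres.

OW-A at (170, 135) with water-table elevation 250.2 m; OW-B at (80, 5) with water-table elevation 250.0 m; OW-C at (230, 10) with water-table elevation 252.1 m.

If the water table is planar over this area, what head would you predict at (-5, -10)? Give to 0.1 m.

Three-point gradient (reference OW-A): Δ to OW-B = (-90, -130, -0.2), Δ to OW-C = (60, -125, +1.9).
∂h/∂x = +0.01428, ∂h/∂y = -0.008346 (det = 19050).
h(-5, -10) = 250.2 + (+0.01428)·(-175) + (-0.008346)·(-145) = 250.2 -2.499 +1.210 = 248.912 m.

248.9 m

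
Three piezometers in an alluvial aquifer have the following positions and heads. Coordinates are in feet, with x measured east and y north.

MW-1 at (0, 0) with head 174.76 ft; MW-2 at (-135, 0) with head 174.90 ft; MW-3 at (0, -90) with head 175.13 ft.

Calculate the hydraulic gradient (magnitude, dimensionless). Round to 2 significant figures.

∂h/∂x = (174.90 − 174.76) / (-135 − 0) = -0.001037
∂h/∂y = (175.13 − 174.76) / (-90 − 0) = -0.004111
|∇h| = √(-0.001037² + -0.004111²) = 0.00424

0.0042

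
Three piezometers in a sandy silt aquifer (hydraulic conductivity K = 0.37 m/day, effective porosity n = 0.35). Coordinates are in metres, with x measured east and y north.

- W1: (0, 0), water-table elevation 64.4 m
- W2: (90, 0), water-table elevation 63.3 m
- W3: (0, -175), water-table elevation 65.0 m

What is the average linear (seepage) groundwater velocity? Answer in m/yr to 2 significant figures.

4.9 m/yr

∂h/∂x = (63.3 − 64.4) / (90 − 0) = -0.01222
∂h/∂y = (65.0 − 64.4) / (-175 − 0) = -0.003429
|∇h| = √(-0.01222² + -0.003429²) = 0.01269
Seepage velocity v = K·i/n = 0.37 × 0.01269 / 0.35 = 0.01342 m/day = 4.902 m/yr.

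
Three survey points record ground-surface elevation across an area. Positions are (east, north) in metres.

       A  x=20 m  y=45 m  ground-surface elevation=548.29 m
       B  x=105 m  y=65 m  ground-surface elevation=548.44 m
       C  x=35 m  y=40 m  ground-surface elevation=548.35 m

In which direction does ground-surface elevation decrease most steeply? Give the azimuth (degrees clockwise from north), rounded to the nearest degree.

With z = a·x + b·y + c and A as origin, the differences give:
  85·a + 20·b = +0.15
  15·a + (-5)·b = +0.06
Eliminate b (×(-5) and ×20, subtract): -725·a = -1.950 → a = ∂z/∂x = +0.002690
Back-substitute: b = ∂z/∂y = -0.003931.
Steepest decrease is along −∇f: components (-0.002690 E, +0.003931 N).
Azimuth = atan2(-0.002690, +0.003931) = 325.6° ≈ 326°.

326°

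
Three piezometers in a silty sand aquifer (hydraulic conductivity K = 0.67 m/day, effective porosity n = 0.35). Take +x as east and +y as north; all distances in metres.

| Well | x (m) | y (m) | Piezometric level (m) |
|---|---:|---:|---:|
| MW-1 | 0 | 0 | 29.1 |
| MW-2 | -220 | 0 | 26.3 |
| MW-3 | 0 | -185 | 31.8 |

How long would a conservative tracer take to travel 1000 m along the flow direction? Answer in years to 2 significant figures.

74 years

∂h/∂x = (26.3 − 29.1) / (-220 − 0) = +0.01273
∂h/∂y = (31.8 − 29.1) / (-185 − 0) = -0.01459
|∇h| = √(0.01273² + -0.01459²) = 0.01936
Seepage velocity v = K·i/n = 0.67 × 0.01936 / 0.35 = 0.03706 m/day.
t = 1000 / 0.03706 = 2.698e+04 days = 73.9 years.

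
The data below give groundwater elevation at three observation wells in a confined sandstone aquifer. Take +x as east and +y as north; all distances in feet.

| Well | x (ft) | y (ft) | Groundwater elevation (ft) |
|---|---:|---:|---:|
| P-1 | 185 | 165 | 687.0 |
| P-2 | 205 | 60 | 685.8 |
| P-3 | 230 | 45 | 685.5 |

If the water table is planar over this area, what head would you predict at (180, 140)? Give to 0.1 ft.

With h = a·x + b·y + c and P-1 as origin, the differences give:
  20·a + (-105)·b = -1.2
  45·a + (-120)·b = -1.5
Eliminate b (×(-120) and ×(-105), subtract): 2325·a = -13.50 → a = ∂h/∂x = -0.005806
Back-substitute: b = ∂h/∂y = +0.01032.
h(180, 140) = 687.0 + (-0.005806)·(-5) + (+0.01032)·(-25) = 687.0 +0.029 -0.258 = 686.771 ft.

686.8 ft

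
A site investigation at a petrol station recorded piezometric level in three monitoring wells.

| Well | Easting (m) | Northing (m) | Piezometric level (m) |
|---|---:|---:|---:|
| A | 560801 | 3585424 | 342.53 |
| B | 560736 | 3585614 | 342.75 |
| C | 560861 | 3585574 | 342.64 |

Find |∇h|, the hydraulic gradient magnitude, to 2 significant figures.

0.0011

Three-point gradient (reference A): Δ to B = (-65, 190, +0.22), Δ to C = (60, 150, +0.11).
∂h/∂x = -0.0005721, ∂h/∂y = +0.0009622 (det = -21150).
|∇h| = √(-0.0005721² + 0.0009622²) = 0.001119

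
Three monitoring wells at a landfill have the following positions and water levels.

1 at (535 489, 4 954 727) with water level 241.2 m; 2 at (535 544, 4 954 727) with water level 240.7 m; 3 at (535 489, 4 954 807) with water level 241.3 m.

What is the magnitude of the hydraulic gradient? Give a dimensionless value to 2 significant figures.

0.0092

∂h/∂x = (240.7 − 241.2) / (535544 − 535489) = -0.009091
∂h/∂y = (241.3 − 241.2) / (4954807 − 4954727) = +0.001250
|∇h| = √(-0.009091² + 0.001250²) = 0.009177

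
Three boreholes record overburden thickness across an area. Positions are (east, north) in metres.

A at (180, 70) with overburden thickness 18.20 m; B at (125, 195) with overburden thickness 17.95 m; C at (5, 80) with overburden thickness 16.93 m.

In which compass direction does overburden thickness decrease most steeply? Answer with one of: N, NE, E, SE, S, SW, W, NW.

W

With d = a·x + b·y + c and A as origin, the differences give:
  (-55)·a + 125·b = -0.25
  (-175)·a + 10·b = -1.27
Eliminate b (×10 and ×125, subtract): 21325·a = 156.250 → a = ∂d/∂x = +0.007327
Back-substitute: b = ∂d/∂y = +0.001224.
Steepest decrease is along −∇f = (-0.007327 E, -0.001224 N) → west.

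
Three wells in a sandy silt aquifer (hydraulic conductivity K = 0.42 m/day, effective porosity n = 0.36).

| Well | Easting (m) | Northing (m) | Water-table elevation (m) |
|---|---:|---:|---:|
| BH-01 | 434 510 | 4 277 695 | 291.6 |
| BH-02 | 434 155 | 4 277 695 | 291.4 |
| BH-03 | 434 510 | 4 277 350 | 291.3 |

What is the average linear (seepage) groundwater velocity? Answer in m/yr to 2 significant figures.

0.44 m/yr

∂h/∂x = (291.4 − 291.6) / (434155 − 434510) = +0.0005634
∂h/∂y = (291.3 − 291.6) / (4277350 − 4277695) = +0.0008696
|∇h| = √(0.0005634² + 0.0008696²) = 0.001036
Seepage velocity v = K·i/n = 0.42 × 0.001036 / 0.36 = 0.001209 m/day = 0.4416 m/yr.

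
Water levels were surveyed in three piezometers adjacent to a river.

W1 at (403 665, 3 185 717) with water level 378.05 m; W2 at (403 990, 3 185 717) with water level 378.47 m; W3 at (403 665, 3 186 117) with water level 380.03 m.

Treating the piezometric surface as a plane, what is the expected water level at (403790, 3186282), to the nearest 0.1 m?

∂h/∂x = (378.47 − 378.05) / (403990 − 403665) = +0.001292
∂h/∂y = (380.03 − 378.05) / (3186117 − 3185717) = +0.004950
h(403790, 3186282) = 378.05 + (+0.001292)·(125) + (+0.004950)·(565) = 378.05 +0.162 +2.797 = 381.008 m.

381.0 m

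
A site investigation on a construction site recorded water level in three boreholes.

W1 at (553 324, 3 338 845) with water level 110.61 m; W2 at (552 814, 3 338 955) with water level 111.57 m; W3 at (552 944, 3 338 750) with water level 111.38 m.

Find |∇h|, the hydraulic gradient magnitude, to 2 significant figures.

0.0020

With h = a·x + b·y + c and W1 as origin, the differences give:
  (-510)·a + 110·b = +0.96
  (-380)·a + (-95)·b = +0.77
Eliminate b (×(-95) and ×110, subtract): 90250·a = -175.900 → a = ∂h/∂x = -0.001949
Back-substitute: b = ∂h/∂y = -0.0003091.
|∇h| = √(-0.001949² + -0.0003091²) = 0.001973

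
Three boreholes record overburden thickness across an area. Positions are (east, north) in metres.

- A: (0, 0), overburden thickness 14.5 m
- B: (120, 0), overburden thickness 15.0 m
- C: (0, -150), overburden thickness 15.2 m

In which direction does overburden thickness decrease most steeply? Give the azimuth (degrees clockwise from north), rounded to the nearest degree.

318°

∂d/∂x = (15.0 − 14.5) / (120 − 0) = +0.004167
∂d/∂y = (15.2 − 14.5) / (-150 − 0) = -0.004667
Steepest decrease is along −∇f: components (-0.004167 E, +0.004667 N).
Azimuth = atan2(-0.004167, +0.004667) = 318.2° ≈ 318°.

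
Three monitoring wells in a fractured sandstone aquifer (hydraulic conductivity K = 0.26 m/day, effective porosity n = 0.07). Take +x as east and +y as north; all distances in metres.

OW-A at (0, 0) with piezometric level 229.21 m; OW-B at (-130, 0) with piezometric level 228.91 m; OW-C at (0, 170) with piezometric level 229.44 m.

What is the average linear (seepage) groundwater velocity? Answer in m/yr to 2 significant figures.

3.6 m/yr

∂h/∂x = (228.91 − 229.21) / (-130 − 0) = +0.002308
∂h/∂y = (229.44 − 229.21) / (170 − 0) = +0.001353
|∇h| = √(0.002308² + 0.001353²) = 0.002675
Seepage velocity v = K·i/n = 0.26 × 0.002675 / 0.07 = 0.009936 m/day = 3.629 m/yr.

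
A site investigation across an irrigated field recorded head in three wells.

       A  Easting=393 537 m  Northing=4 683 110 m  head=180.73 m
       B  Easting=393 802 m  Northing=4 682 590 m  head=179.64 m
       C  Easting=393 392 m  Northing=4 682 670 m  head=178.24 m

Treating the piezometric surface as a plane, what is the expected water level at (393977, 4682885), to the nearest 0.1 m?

Differences from A: to B (Δx, Δy, Δh) = (265, -520, -1.09); to C = (-145, -440, -2.49).
Determinant of the coordinate differences = 265·(-440) − (-145)·(-520) = -192000.
∂h/∂x = [(-1.09)·(-440) − (-2.49)·(-520)] / -192000 = +0.004246
∂h/∂y = [265·(-2.49) − (-145)·(-1.09)] / -192000 = +0.004260
h(393977, 4682885) = 180.73 + (+0.004246)·(440) + (+0.004260)·(-225) = 180.73 +1.868 -0.958 = 181.640 m.

181.6 m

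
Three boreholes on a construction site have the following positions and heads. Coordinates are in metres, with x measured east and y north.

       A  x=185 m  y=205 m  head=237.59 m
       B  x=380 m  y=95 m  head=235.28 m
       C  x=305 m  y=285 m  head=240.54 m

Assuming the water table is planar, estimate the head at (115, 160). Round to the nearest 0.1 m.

With h = a·x + b·y + c and A as origin, the differences give:
  195·a + (-110)·b = -2.31
  120·a + 80·b = +2.95
Eliminate b (×80 and ×(-110), subtract): 28800·a = 139.700 → a = ∂h/∂x = +0.004851
Back-substitute: b = ∂h/∂y = +0.02960.
h(115, 160) = 237.59 + (+0.004851)·(-70) + (+0.02960)·(-45) = 237.59 -0.340 -1.332 = 235.918 m.

235.9 m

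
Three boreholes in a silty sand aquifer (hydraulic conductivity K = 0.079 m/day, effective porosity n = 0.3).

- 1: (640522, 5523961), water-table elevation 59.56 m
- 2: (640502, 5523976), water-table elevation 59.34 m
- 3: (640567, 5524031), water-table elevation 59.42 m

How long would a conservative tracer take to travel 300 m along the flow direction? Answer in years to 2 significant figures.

With h = a·x + b·y + c and 1 as origin, the differences give:
  (-20)·a + 15·b = -0.22
  45·a + 70·b = -0.14
Eliminate b (×70 and ×15, subtract): -2075·a = -13.300 → a = ∂h/∂x = +0.006410
Back-substitute: b = ∂h/∂y = -0.006120.
|∇h| = √(0.006410² + -0.006120²) = 0.008862
Seepage velocity v = K·i/n = 0.079 × 0.008862 / 0.3 = 0.002334 m/day.
t = 300 / 0.002334 = 1.285e+05 days = 352 years.

350 years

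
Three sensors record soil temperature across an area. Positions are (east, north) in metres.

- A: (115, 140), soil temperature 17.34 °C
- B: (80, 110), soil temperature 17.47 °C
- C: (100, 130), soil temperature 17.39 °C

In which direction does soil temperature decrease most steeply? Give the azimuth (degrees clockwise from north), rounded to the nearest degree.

Taking A as reference: B−A = (-35, -30, +0.13); C−A = (-15, -10, +0.05).
Solve a·Δx + b·Δy = ΔT: det = (-35)·(-10) − (-15)·(-30) = -100.
∂T/∂x = [(+0.13)·(-10) − (+0.05)·(-30)] / -100 = -0.002000
∂T/∂y = [(-35)·(+0.05) − (-15)·(+0.13)] / -100 = -0.002000
Steepest decrease is along −∇f: components (+0.002000 E, +0.002000 N).
Azimuth = atan2(+0.002000, +0.002000) = 45.0° ≈ 045°.

045°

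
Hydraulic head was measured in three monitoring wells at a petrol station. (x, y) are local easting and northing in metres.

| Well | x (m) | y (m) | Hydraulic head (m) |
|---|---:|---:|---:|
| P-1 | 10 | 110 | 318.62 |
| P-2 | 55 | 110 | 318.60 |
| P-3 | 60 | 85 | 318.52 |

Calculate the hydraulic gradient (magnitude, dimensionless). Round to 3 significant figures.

0.00314

Taking P-1 as reference: P-2−P-1 = (45, 0, -0.02); P-3−P-1 = (50, -25, -0.10).
Solve a·Δx + b·Δy = Δh: det = 45·(-25) − 50·0 = -1125.
∂h/∂x = [(-0.02)·(-25) − (-0.10)·0] / -1125 = -0.0004444
∂h/∂y = [45·(-0.10) − 50·(-0.02)] / -1125 = +0.003111
|∇h| = √(-0.0004444² + 0.003111²) = 0.003143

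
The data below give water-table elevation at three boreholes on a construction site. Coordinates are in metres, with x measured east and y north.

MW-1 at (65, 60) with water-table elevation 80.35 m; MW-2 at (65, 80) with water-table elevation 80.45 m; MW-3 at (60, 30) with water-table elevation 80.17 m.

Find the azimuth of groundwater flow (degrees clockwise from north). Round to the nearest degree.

230°

Differences from MW-1: to MW-2 (Δx, Δy, Δh) = (0, 20, +0.10); to MW-3 = (-5, -30, -0.18).
Solve a·Δx + b·Δy = Δh: det = 0·(-30) − (-5)·20 = 100.
∂h/∂x = [(+0.10)·(-30) − (-0.18)·20] / 100 = +0.006000
∂h/∂y = [0·(-0.18) − (-5)·(+0.10)] / 100 = +0.005000
Flow direction (−∇h) has components (-0.006000 E, -0.005000 N).
Azimuth = atan2(E, N) = atan2(-0.006000, -0.005000) = 230.2° ≈ 230°.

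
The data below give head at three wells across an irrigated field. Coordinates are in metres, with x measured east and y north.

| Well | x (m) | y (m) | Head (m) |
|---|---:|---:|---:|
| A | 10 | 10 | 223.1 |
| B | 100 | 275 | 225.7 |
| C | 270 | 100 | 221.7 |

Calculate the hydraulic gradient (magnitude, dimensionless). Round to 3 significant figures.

0.0165

Three-point gradient (reference A): Δ to B = (90, 265, +2.6), Δ to C = (260, 90, -1.4).
∂h/∂x = -0.009951, ∂h/∂y = +0.01319 (det = -60800).
|∇h| = √(-0.009951² + 0.01319²) = 0.01652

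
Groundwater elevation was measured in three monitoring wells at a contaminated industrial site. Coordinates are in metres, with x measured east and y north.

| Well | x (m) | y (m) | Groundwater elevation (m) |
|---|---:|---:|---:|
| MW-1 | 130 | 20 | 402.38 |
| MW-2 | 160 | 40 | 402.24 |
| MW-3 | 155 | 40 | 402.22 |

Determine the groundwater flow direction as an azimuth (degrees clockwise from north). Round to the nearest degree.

343°

Taking MW-1 as reference: MW-2−MW-1 = (30, 20, -0.14); MW-3−MW-1 = (25, 20, -0.16).
Solve a·Δx + b·Δy = Δh: det = 30·20 − 25·20 = 100.
∂h/∂x = [(-0.14)·20 − (-0.16)·20] / 100 = +0.004000
∂h/∂y = [30·(-0.16) − 25·(-0.14)] / 100 = -0.01300
Flow direction (−∇h) has components (-0.004000 E, +0.01300 N).
Azimuth = atan2(E, N) = atan2(-0.004000, +0.01300) = 342.9° ≈ 343°.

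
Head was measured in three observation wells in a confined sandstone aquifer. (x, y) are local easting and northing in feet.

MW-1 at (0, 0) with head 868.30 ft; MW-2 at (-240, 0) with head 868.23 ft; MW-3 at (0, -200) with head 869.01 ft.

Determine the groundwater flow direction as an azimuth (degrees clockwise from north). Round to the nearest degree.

∂h/∂x = (868.23 − 868.30) / (-240 − 0) = +0.0002917
∂h/∂y = (869.01 − 868.30) / (-200 − 0) = -0.003550
Flow direction (−∇h) has components (-0.0002917 E, +0.003550 N).
Azimuth = atan2(E, N) = atan2(-0.0002917, +0.003550) = 355.3° ≈ 355°.

355°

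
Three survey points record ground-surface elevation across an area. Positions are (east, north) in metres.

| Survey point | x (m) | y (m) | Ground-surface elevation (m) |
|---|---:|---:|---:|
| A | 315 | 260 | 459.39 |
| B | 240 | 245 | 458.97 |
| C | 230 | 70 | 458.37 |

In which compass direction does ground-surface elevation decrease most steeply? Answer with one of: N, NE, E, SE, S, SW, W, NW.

With z = a·x + b·y + c and A as origin, the differences give:
  (-75)·a + (-15)·b = -0.42
  (-85)·a + (-190)·b = -1.02
Eliminate b (×(-190) and ×(-15), subtract): 12975·a = 64.500 → a = ∂z/∂x = +0.004971
Back-substitute: b = ∂z/∂y = +0.003145.
Steepest decrease is along −∇f = (-0.004971 E, -0.003145 N) → southwest.

SW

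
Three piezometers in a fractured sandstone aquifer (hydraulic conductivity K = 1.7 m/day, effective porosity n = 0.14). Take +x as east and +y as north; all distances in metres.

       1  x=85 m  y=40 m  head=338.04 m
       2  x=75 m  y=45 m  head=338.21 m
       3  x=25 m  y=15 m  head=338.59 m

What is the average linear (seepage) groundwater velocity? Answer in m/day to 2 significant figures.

Three-point gradient (reference 1): Δ to 2 = (-10, 5, +0.17), Δ to 3 = (-60, -25, +0.55).
∂h/∂x = -0.01273, ∂h/∂y = +0.008545 (det = 550).
|∇h| = √(-0.01273² + 0.008545²) = 0.01533
Seepage velocity v = K·i/n = 1.7 × 0.01533 / 0.14 = 0.1861 m/day.

0.19 m/day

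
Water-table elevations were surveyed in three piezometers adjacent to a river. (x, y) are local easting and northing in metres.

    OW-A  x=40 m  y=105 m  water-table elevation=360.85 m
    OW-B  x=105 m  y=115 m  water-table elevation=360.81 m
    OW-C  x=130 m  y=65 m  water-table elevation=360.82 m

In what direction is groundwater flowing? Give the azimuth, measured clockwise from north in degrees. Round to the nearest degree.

049°

Three-point gradient (reference OW-A): Δ to OW-B = (65, 10, -0.04), Δ to OW-C = (90, -40, -0.03).
∂h/∂x = -0.0005429, ∂h/∂y = -0.0004714 (det = -3500).
Flow direction (−∇h) has components (+0.0005429 E, +0.0004714 N).
Azimuth = atan2(E, N) = atan2(+0.0005429, +0.0004714) = 49.0° ≈ 049°.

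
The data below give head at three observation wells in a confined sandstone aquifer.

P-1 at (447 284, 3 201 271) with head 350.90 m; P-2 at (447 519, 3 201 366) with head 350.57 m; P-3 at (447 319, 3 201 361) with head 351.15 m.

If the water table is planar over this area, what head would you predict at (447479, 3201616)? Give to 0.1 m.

351.7 m

Three-point gradient (reference P-1): Δ to P-2 = (235, 95, -0.33), Δ to P-3 = (35, 90, +0.25).
∂h/∂x = -0.002999, ∂h/∂y = +0.003944 (det = 17825).
h(447479, 3201616) = 350.90 + (-0.002999)·(195) + (+0.003944)·(345) = 350.90 -0.585 +1.361 = 351.676 m.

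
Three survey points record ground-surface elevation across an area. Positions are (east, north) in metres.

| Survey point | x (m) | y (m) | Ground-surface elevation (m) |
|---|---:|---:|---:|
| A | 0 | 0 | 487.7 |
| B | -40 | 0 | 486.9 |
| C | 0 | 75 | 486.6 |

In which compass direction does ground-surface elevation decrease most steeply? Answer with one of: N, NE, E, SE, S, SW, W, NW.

∂z/∂x = (486.9 − 487.7) / (-40 − 0) = +0.02000
∂z/∂y = (486.6 − 487.7) / (75 − 0) = -0.01467
Steepest decrease is along −∇f = (-0.02000 E, +0.01467 N) → northwest.

NW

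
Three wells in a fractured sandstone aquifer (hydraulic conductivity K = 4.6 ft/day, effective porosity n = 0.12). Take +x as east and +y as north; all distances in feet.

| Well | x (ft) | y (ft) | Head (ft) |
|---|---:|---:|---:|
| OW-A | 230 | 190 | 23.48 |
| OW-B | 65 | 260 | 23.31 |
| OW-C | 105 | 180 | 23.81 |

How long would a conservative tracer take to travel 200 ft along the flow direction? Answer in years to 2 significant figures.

Three-point gradient (reference OW-A): Δ to OW-B = (-165, 70, -0.17), Δ to OW-C = (-125, -10, +0.33).
∂h/∂x = -0.002058, ∂h/∂y = -0.007279 (det = 10400).
|∇h| = √(-0.002058² + -0.007279²) = 0.007564
Seepage velocity v = K·i/n = 4.6 × 0.007564 / 0.12 = 0.29 ft/day.
t = 200 / 0.29 = 689.7 days = 1.89 years.

1.9 years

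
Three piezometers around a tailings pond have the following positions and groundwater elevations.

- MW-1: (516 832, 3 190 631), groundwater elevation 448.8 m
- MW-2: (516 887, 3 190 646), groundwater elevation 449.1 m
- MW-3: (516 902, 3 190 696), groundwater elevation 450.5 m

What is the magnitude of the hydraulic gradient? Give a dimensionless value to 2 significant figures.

0.029

With h = a·x + b·y + c and MW-1 as origin, the differences give:
  55·a + 15·b = +0.3
  70·a + 65·b = +1.7
Eliminate b (×65 and ×15, subtract): 2525·a = -6.00 → a = ∂h/∂x = -0.002376
Back-substitute: b = ∂h/∂y = +0.02871.
|∇h| = √(-0.002376² + 0.02871²) = 0.02881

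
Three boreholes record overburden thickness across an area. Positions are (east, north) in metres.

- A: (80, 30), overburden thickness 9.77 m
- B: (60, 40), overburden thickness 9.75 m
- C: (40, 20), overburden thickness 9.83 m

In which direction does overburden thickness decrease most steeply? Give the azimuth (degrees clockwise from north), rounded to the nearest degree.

Differences from A: to B (Δx, Δy, Δh) = (-20, 10, -0.02); to C = (-40, -10, +0.06).
Solve a·Δx + b·Δy = Δd: det = (-20)·(-10) − (-40)·10 = 600.
∂d/∂x = [(-0.02)·(-10) − (+0.06)·10] / 600 = -0.0006667
∂d/∂y = [(-20)·(+0.06) − (-40)·(-0.02)] / 600 = -0.003333
Steepest decrease is along −∇f: components (+0.0006667 E, +0.003333 N).
Azimuth = atan2(+0.0006667, +0.003333) = 11.3° ≈ 011°.

011°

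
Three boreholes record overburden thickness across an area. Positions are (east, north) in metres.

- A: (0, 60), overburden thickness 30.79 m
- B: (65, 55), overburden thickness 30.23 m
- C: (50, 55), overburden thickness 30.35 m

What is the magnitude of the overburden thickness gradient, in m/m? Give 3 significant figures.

0.0113 m/m

Differences from A: to B (Δx, Δy, Δh) = (65, -5, -0.56); to C = (50, -5, -0.44).
Solve a·Δx + b·Δy = Δd: det = 65·(-5) − 50·(-5) = -75.
∂d/∂x = [(-0.56)·(-5) − (-0.44)·(-5)] / -75 = -0.008000
∂d/∂y = [65·(-0.44) − 50·(-0.56)] / -75 = +0.008000
|∇f| = √(-0.008000² + 0.008000²) = 0.01131 m/m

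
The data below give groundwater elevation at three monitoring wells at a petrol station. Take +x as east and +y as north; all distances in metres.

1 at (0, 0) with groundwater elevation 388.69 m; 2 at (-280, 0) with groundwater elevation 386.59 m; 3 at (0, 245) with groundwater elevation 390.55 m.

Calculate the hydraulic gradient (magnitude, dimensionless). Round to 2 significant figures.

∂h/∂x = (386.59 − 388.69) / (-280 − 0) = +0.007500
∂h/∂y = (390.55 − 388.69) / (245 − 0) = +0.007592
|∇h| = √(0.007500² + 0.007592²) = 0.01067

0.011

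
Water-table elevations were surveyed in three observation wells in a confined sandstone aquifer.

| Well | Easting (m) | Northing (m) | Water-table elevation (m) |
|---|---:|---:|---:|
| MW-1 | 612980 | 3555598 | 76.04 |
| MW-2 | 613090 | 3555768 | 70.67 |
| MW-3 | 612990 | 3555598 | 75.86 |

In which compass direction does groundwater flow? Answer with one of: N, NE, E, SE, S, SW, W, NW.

NE

Taking MW-1 as reference: MW-2−MW-1 = (110, 170, -5.37); MW-3−MW-1 = (10, 0, -0.18).
Determinant of the coordinate differences = 110·0 − 10·170 = -1700.
∂h/∂x = [(-5.37)·0 − (-0.18)·170] / -1700 = -0.01800
∂h/∂y = [110·(-0.18) − 10·(-5.37)] / -1700 = -0.01994
Flow = −∇h = (+0.01800 east, +0.01994 north), which points northeast.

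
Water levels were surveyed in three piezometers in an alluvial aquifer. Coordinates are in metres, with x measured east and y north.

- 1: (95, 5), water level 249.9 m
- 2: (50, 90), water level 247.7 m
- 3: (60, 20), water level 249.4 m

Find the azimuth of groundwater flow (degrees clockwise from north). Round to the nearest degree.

350°

Taking 1 as reference: 2−1 = (-45, 85, -2.2); 3−1 = (-35, 15, -0.5).
Solve a·Δx + b·Δy = Δh: det = (-45)·15 − (-35)·85 = 2300.
∂h/∂x = [(-2.2)·15 − (-0.5)·85] / 2300 = +0.004130
∂h/∂y = [(-45)·(-0.5) − (-35)·(-2.2)] / 2300 = -0.02370
Flow direction (−∇h) has components (-0.004130 E, +0.02370 N).
Azimuth = atan2(E, N) = atan2(-0.004130, +0.02370) = 350.1° ≈ 350°.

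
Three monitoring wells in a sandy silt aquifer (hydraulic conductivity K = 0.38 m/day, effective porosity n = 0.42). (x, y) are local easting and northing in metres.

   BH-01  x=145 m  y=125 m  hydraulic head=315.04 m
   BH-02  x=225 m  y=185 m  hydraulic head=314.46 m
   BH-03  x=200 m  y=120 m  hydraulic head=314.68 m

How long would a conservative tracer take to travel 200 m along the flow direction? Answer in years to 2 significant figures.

Differences from BH-01: to BH-02 (Δx, Δy, Δh) = (80, 60, -0.58); to BH-03 = (55, -5, -0.36).
Determinant of the coordinate differences = 80·(-5) − 55·60 = -3700.
∂h/∂x = [(-0.58)·(-5) − (-0.36)·60] / -3700 = -0.006622
∂h/∂y = [80·(-0.36) − 55·(-0.58)] / -3700 = -0.0008378
|∇h| = √(-0.006622² + -0.0008378²) = 0.006675
Seepage velocity v = K·i/n = 0.38 × 0.006675 / 0.42 = 0.006039 m/day.
t = 200 / 0.006039 = 3.312e+04 days = 90.7 years.

91 years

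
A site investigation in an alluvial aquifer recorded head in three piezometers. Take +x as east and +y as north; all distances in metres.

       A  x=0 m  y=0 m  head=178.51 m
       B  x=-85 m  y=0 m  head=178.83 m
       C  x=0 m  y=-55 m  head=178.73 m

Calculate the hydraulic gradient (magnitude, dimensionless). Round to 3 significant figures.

∂h/∂x = (178.83 − 178.51) / (-85 − 0) = -0.003765
∂h/∂y = (178.73 − 178.51) / (-55 − 0) = -0.004000
|∇h| = √(-0.003765² + -0.004000²) = 0.005493

0.00549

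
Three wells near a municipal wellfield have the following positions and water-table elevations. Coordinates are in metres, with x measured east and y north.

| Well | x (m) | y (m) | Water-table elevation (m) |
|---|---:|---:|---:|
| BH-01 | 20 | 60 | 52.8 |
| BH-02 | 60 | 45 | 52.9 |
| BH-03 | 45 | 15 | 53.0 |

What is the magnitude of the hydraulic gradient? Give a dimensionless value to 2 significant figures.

Differences from BH-01: to BH-02 (Δx, Δy, Δh) = (40, -15, +0.1); to BH-03 = (25, -45, +0.2).
Solve a·Δx + b·Δy = Δh: det = 40·(-45) − 25·(-15) = -1425.
∂h/∂x = [(+0.1)·(-45) − (+0.2)·(-15)] / -1425 = +0.001053
∂h/∂y = [40·(+0.2) − 25·(+0.1)] / -1425 = -0.003860
|∇h| = √(0.001053² + -0.003860²) = 0.004001

0.0040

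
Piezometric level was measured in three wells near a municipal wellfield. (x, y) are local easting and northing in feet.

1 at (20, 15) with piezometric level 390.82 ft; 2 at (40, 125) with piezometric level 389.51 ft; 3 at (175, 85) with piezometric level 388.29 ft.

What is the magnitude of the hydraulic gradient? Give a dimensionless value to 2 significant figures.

With h = a·x + b·y + c and 1 as origin, the differences give:
  20·a + 110·b = -1.31
  155·a + 70·b = -2.53
Eliminate b (×70 and ×110, subtract): -15650·a = 186.600 → a = ∂h/∂x = -0.01192
Back-substitute: b = ∂h/∂y = -0.009741.
|∇h| = √(-0.01192² + -0.009741²) = 0.01539

0.015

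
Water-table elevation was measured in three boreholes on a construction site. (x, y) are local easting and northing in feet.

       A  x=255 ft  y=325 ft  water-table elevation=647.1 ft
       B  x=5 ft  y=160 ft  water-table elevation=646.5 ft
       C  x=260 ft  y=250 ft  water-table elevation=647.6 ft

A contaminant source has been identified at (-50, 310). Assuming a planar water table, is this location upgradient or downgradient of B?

Taking A as reference: B−A = (-250, -165, -0.6); C−A = (5, -75, +0.5).
Solve a·Δx + b·Δy = Δh: det = (-250)·(-75) − 5·(-165) = 19575.
∂h/∂x = [(-0.6)·(-75) − (+0.5)·(-165)] / 19575 = +0.006513
∂h/∂y = [(-250)·(+0.5) − 5·(-0.6)] / 19575 = -0.006232
Head at (-50, 310) = 647.1 + (+0.006513)·(-305) + (-0.006232)·(-15) = 645.21 ft.
That is lower than the 646.5 ft at B, so the point is downgradient.

downgradient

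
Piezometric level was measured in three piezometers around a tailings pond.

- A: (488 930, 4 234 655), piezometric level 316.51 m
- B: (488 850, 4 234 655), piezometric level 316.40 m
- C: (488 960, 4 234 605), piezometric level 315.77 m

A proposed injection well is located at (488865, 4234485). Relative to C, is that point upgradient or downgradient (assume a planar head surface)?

Differences from A: to B (Δx, Δy, Δh) = (-80, 0, -0.11); to C = (30, -50, -0.74).
Solve a·Δx + b·Δy = Δh: det = (-80)·(-50) − 30·0 = 4000.
∂h/∂x = [(-0.11)·(-50) − (-0.74)·0] / 4000 = +0.001375
∂h/∂y = [(-80)·(-0.74) − 30·(-0.11)] / 4000 = +0.01563
Head at (488865, 4234485) = 316.51 + (+0.001375)·(-65) + (+0.01563)·(-170) = 313.76 m.
That is lower than the 315.77 m at C, so the point is downgradient.

downgradient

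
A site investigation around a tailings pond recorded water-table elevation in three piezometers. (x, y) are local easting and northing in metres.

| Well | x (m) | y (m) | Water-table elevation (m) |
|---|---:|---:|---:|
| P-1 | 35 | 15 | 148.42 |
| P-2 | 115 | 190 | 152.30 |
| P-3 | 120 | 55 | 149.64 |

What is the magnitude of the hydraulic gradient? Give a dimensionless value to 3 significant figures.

Three-point gradient (reference P-1): Δ to P-2 = (80, 175, +3.88), Δ to P-3 = (85, 40, +1.22).
∂h/∂x = +0.004994, ∂h/∂y = +0.01989 (det = -11675).
|∇h| = √(0.004994² + 0.01989²) = 0.02051

0.0205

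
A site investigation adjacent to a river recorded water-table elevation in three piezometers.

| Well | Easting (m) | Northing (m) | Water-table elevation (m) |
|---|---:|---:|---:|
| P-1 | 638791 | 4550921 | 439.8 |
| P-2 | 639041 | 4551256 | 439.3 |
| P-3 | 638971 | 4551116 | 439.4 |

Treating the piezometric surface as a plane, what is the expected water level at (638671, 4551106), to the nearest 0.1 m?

440.3 m

Differences from P-1: to P-2 (Δx, Δy, Δh) = (250, 335, -0.5); to P-3 = (180, 195, -0.4).
Solve a·Δx + b·Δy = Δh: det = 250·195 − 180·335 = -11550.
∂h/∂x = [(-0.5)·195 − (-0.4)·335] / -11550 = -0.003160
∂h/∂y = [250·(-0.4) − 180·(-0.5)] / -11550 = +0.0008658
h(638671, 4551106) = 439.8 + (-0.003160)·(-120) + (+0.0008658)·(185) = 439.8 +0.379 +0.160 = 440.339 m.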